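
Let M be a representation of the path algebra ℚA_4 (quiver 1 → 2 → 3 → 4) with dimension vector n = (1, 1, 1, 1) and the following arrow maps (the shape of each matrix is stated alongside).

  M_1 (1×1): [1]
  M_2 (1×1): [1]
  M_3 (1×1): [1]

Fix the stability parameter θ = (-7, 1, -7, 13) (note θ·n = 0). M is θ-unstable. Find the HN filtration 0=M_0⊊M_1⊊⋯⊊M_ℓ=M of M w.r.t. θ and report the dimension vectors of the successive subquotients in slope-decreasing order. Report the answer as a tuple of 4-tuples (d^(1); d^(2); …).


Interval decomposition of M: I[1,4].
HN type (ℓ=3): μ^(1)=13; μ^(2)=-3; μ^(3)=-7

((0, 0, 0, 1); (0, 1, 1, 0); (1, 0, 0, 0))


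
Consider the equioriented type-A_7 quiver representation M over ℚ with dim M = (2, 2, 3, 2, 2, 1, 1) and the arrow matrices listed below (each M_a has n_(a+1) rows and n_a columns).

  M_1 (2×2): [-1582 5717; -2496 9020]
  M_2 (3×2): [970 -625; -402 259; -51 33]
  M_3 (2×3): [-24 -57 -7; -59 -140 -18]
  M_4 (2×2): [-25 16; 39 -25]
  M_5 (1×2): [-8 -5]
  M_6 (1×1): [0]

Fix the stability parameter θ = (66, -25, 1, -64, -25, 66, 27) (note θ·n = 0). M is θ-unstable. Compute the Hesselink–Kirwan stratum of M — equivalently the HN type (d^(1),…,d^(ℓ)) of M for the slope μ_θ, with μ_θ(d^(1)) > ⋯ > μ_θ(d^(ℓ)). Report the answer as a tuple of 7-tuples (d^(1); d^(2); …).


Interval decomposition of M: I[1,5], I[1,6], I[3,3], I[7,7].
HN type (ℓ=4): μ^(1)=66; μ^(2)=27; μ^(3)=1; μ^(4)=-47/5

((0, 0, 0, 0, 0, 1, 0); (0, 0, 0, 0, 0, 0, 1); (0, 0, 1, 0, 0, 0, 0); (2, 2, 2, 2, 2, 0, 0))


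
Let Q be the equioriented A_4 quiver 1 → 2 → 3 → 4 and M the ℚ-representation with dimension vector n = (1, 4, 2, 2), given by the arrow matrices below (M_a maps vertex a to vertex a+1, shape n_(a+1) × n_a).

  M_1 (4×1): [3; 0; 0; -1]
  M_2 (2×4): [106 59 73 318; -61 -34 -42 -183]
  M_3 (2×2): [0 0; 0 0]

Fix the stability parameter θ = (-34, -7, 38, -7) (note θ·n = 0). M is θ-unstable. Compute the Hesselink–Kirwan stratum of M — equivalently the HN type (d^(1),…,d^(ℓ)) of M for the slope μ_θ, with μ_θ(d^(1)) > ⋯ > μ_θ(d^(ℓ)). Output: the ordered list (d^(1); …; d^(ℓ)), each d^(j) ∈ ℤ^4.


Barcode: M ≅ I[1,2], I[2,2], I[2,3]^2, I[4,4]^2. HN layers by μ_θ (3 steps, strictly decreasing):
  μ^(1)=38; μ^(2)=-7; μ^(3)=-34

((0, 0, 2, 0); (0, 4, 0, 2); (1, 0, 0, 0))


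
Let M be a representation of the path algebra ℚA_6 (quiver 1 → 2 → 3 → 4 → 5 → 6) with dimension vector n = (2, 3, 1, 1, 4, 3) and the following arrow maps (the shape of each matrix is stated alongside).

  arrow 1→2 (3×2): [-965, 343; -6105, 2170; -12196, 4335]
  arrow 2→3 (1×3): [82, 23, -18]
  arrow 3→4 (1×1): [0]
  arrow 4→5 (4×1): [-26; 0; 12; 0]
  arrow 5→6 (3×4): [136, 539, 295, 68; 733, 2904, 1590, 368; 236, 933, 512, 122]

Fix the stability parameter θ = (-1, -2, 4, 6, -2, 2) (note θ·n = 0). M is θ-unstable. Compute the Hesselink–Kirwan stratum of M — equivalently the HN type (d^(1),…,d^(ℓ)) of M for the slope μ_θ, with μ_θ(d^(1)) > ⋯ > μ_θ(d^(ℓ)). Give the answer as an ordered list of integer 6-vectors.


Barcode: M ≅ I[1,2], I[1,3], I[2,2], I[4,6], I[5,5], I[5,6]^2. HN layers by μ_θ (4 steps, strictly decreasing):
  μ^(1)=4; μ^(2)=2; μ^(3)=-3/2; μ^(4)=-2

((0, 0, 1, 0, 0, 0); (0, 0, 0, 1, 1, 3); (2, 2, 0, 0, 0, 0); (0, 1, 0, 0, 3, 0))


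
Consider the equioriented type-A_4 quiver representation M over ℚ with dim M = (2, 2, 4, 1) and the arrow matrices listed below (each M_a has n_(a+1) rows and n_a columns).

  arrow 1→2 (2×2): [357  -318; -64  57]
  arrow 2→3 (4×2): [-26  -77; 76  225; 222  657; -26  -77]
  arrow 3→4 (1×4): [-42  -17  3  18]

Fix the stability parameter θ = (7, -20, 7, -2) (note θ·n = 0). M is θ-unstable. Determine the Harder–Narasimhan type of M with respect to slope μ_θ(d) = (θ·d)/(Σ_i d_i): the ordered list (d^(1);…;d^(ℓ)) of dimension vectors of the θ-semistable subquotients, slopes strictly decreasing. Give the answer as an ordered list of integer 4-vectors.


Via rank(M_{q-1}∘⋯∘M_p): M ≅ I[1,3], I[1,4], I[3,3]^2.
μ_θ-semistable layers: μ^(1)=7; μ^(2)=5/2; μ^(3)=-13/2

((0, 0, 3, 0); (0, 0, 1, 1); (2, 2, 0, 0))


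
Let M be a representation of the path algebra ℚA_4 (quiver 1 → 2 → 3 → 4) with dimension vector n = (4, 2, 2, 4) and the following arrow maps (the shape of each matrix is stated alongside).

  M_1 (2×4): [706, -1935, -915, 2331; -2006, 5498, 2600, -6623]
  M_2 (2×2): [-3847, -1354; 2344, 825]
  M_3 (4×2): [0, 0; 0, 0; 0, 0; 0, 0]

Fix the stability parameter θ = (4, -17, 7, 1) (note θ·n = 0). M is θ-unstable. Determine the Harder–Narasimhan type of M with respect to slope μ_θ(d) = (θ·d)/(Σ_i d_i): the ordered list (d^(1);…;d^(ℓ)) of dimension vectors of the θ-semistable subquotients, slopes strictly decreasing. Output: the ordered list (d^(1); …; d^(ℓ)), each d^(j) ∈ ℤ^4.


Interval decomposition of M: I[1,1]^2, I[1,3]^2, I[4,4]^4.
HN type (ℓ=4): μ^(1)=7; μ^(2)=4; μ^(3)=1; μ^(4)=-13/2

((0, 0, 2, 0); (2, 0, 0, 0); (0, 0, 0, 4); (2, 2, 0, 0))


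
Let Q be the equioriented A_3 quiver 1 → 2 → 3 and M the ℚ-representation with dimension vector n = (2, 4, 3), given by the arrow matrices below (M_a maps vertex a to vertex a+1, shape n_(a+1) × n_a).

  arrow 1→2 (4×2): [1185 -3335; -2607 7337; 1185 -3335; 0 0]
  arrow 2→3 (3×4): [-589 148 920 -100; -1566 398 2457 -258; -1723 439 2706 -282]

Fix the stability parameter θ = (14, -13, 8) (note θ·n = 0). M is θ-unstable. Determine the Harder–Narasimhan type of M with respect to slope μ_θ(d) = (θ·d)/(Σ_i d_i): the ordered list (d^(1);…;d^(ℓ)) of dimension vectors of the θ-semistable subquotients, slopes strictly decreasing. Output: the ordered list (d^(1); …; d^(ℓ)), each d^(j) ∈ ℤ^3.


Interval decomposition of M: I[1,1], I[1,3], I[2,2], I[2,3]^2.
HN type (ℓ=4): μ^(1)=14; μ^(2)=8; μ^(3)=1/2; μ^(4)=-13

((1, 0, 0); (0, 0, 3); (1, 1, 0); (0, 3, 0))


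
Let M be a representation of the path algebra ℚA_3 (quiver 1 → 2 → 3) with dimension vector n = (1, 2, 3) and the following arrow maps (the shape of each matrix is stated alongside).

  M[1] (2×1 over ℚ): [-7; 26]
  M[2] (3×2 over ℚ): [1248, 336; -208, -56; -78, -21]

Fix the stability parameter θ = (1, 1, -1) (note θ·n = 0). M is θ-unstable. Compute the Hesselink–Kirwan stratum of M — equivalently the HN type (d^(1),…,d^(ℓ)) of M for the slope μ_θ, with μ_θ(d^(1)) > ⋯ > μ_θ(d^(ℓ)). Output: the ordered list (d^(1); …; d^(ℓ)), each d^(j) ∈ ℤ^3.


Barcode: M ≅ I[1,2], I[2,3], I[3,3]^2. HN layers by μ_θ (3 steps, strictly decreasing):
  μ^(1)=1; μ^(2)=0; μ^(3)=-1

((1, 1, 0); (0, 1, 1); (0, 0, 2))


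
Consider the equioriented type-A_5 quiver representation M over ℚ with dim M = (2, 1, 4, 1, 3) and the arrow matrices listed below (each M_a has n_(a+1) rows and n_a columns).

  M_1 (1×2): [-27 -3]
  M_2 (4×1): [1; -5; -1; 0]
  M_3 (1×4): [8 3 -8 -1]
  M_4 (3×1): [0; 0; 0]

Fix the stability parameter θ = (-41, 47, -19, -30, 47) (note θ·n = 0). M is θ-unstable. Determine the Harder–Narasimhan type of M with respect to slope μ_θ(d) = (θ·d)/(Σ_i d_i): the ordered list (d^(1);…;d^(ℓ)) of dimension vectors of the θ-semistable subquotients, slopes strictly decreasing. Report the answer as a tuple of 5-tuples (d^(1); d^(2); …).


Barcode: M ≅ I[1,1], I[1,4], I[3,3]^3, I[5,5]^3. HN layers by μ_θ (4 steps, strictly decreasing):
  μ^(1)=47; μ^(2)=-2/3; μ^(3)=-19; μ^(4)=-41

((0, 0, 0, 0, 3); (0, 1, 1, 1, 0); (0, 0, 3, 0, 0); (2, 0, 0, 0, 0))


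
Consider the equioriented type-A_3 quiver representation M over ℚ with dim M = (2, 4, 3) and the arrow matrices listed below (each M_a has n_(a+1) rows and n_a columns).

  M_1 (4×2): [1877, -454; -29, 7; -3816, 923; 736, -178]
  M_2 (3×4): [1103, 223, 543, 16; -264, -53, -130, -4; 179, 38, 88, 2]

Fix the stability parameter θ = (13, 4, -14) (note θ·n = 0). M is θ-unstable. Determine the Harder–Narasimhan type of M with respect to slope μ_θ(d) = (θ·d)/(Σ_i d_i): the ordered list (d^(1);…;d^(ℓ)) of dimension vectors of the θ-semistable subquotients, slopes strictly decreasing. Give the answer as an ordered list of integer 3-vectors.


Interval decomposition of M: I[1,3]^2, I[2,2], I[2,3].
HN type (ℓ=3): μ^(1)=4; μ^(2)=1; μ^(3)=-5

((0, 1, 0); (2, 2, 2); (0, 1, 1))


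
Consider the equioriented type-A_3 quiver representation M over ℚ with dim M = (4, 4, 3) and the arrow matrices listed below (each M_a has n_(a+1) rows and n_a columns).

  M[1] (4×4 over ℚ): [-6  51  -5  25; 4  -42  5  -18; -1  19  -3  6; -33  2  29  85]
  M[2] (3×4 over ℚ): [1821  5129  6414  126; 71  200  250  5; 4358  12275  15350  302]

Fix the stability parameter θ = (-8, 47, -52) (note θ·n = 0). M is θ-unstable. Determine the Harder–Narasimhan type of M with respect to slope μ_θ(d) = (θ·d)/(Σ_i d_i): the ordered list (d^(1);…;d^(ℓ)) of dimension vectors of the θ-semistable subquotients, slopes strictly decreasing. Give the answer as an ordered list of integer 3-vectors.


Barcode: M ≅ I[1,1], I[1,3]^3, I[2,2]. HN layers by μ_θ (3 steps, strictly decreasing):
  μ^(1)=47; μ^(2)=-5/2; μ^(3)=-8

((0, 1, 0); (0, 3, 3); (4, 0, 0))


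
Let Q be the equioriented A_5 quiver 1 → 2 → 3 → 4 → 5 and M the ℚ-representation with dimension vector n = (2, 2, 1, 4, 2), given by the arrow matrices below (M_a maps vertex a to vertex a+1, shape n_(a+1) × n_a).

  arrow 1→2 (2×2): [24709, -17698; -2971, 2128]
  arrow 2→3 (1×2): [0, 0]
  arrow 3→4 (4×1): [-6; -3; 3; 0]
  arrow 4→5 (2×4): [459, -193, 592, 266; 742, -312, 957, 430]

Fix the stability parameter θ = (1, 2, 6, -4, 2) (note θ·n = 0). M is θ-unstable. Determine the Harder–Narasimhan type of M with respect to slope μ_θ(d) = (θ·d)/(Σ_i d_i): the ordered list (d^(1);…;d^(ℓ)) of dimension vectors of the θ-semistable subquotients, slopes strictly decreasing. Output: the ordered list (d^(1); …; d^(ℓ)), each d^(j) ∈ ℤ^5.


Barcode: M ≅ I[1,2]^2, I[3,5], I[4,4]^2, I[4,5]. HN layers by μ_θ (3 steps, strictly decreasing):
  μ^(1)=2; μ^(2)=1; μ^(3)=-4

((0, 2, 0, 0, 2); (2, 0, 1, 1, 0); (0, 0, 0, 3, 0))


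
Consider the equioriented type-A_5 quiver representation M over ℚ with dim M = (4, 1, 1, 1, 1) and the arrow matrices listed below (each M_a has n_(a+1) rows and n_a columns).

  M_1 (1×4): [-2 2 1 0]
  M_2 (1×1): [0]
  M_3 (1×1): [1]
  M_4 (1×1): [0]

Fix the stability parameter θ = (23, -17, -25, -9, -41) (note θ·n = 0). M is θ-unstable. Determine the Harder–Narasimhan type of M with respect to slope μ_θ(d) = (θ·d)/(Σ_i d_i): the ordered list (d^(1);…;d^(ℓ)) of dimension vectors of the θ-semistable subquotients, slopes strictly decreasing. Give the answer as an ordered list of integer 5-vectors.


Via rank(M_{q-1}∘⋯∘M_p): M ≅ I[1,1]^3, I[1,2], I[3,4], I[5,5].
μ_θ-semistable layers: μ^(1)=23; μ^(2)=3; μ^(3)=-9; μ^(4)=-25; μ^(5)=-41

((3, 0, 0, 0, 0); (1, 1, 0, 0, 0); (0, 0, 0, 1, 0); (0, 0, 1, 0, 0); (0, 0, 0, 0, 1))


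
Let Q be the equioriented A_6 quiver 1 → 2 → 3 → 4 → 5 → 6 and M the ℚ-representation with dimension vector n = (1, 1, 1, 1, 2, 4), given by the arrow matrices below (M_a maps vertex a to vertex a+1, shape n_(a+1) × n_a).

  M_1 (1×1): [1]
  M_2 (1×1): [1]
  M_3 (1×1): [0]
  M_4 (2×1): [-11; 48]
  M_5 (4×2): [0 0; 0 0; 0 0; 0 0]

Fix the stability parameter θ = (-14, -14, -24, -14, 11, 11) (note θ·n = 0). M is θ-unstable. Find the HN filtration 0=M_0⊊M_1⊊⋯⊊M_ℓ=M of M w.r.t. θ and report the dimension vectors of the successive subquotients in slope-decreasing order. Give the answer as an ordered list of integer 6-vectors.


Barcode: M ≅ I[1,3], I[4,5], I[5,5], I[6,6]^4. HN layers by μ_θ (3 steps, strictly decreasing):
  μ^(1)=11; μ^(2)=-14; μ^(3)=-52/3

((0, 0, 0, 0, 2, 4); (0, 0, 0, 1, 0, 0); (1, 1, 1, 0, 0, 0))


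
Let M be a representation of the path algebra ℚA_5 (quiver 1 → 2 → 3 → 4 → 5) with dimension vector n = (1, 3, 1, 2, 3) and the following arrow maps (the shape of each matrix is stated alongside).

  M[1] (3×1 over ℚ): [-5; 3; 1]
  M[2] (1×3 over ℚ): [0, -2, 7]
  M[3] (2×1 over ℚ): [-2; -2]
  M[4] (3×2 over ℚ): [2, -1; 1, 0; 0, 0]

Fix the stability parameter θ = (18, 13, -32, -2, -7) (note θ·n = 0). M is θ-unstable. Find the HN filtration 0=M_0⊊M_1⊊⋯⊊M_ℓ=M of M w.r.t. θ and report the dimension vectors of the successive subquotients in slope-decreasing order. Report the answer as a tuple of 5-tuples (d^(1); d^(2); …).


Interval decomposition of M: I[1,5], I[2,2]^2, I[4,5], I[5,5].
HN type (ℓ=4): μ^(1)=13; μ^(2)=-2; μ^(3)=-9/2; μ^(4)=-7

((0, 2, 0, 0, 0); (1, 1, 1, 1, 1); (0, 0, 0, 1, 1); (0, 0, 0, 0, 1))


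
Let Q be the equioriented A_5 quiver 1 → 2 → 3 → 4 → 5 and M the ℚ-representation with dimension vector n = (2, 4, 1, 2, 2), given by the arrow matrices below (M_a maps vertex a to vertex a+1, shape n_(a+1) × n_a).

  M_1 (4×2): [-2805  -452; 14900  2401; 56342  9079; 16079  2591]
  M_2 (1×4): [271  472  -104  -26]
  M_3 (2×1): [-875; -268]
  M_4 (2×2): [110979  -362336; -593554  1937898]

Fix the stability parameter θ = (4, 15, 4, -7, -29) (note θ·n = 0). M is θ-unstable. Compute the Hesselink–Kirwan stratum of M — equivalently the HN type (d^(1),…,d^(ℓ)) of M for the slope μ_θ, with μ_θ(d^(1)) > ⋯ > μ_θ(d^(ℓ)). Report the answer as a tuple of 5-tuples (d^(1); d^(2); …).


Barcode: M ≅ I[1,2], I[1,5], I[2,2]^2, I[4,5]. HN layers by μ_θ (4 steps, strictly decreasing):
  μ^(1)=15; μ^(2)=4; μ^(3)=-13/5; μ^(4)=-18

((0, 3, 0, 0, 0); (1, 0, 0, 0, 0); (1, 1, 1, 1, 1); (0, 0, 0, 1, 1))


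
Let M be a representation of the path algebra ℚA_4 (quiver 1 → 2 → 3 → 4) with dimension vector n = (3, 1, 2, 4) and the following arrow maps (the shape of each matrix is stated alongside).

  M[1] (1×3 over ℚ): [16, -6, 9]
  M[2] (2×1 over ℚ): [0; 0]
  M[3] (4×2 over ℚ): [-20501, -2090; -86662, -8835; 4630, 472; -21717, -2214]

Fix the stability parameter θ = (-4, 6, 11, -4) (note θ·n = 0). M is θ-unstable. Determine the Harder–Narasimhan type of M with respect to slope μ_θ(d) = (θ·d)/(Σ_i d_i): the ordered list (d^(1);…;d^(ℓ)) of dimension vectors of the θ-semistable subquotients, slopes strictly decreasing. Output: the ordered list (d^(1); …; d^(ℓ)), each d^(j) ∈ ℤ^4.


Interval decomposition of M: I[1,1]^2, I[1,2], I[3,4]^2, I[4,4]^2.
HN type (ℓ=3): μ^(1)=6; μ^(2)=7/2; μ^(3)=-4

((0, 1, 0, 0); (0, 0, 2, 2); (3, 0, 0, 2))


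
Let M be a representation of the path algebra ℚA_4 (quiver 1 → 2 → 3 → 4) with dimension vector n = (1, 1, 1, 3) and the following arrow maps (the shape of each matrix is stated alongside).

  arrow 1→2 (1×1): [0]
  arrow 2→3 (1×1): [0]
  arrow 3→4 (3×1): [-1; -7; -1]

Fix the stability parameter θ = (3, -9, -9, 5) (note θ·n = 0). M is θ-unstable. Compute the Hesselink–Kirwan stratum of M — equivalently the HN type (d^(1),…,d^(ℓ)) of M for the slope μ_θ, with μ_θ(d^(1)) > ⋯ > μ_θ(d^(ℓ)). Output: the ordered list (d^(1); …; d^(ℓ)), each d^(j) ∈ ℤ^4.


Via rank(M_{q-1}∘⋯∘M_p): M ≅ I[1,1], I[2,2], I[3,4], I[4,4]^2.
μ_θ-semistable layers: μ^(1)=5; μ^(2)=3; μ^(3)=-9

((0, 0, 0, 3); (1, 0, 0, 0); (0, 1, 1, 0))


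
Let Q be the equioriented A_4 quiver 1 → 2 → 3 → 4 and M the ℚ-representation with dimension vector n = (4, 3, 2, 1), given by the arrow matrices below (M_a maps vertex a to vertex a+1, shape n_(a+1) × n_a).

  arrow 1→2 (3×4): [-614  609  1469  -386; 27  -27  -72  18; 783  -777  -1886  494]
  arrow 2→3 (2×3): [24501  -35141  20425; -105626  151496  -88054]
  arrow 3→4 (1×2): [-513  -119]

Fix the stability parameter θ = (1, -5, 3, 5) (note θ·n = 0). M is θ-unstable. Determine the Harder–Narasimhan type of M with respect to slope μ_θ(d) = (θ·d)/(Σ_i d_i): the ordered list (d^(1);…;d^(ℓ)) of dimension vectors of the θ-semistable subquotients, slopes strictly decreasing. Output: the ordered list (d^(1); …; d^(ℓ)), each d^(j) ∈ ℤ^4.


Interval decomposition of M: I[1,1]^2, I[1,3], I[1,4], I[2,2].
HN type (ℓ=5): μ^(1)=5; μ^(2)=3; μ^(3)=1; μ^(4)=-2; μ^(5)=-5

((0, 0, 0, 1); (0, 0, 2, 0); (2, 0, 0, 0); (2, 2, 0, 0); (0, 1, 0, 0))


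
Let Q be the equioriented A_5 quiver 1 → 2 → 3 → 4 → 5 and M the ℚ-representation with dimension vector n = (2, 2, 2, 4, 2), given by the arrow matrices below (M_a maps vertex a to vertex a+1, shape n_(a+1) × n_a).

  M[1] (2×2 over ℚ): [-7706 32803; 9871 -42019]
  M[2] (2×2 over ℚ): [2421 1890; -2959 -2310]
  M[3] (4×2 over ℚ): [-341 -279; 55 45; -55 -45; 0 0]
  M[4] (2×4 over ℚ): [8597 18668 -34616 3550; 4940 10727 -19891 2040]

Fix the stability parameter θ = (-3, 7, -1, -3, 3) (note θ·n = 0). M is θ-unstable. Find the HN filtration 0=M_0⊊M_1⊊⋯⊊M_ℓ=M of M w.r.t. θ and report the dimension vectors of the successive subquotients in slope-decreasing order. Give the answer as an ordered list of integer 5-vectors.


Interval decomposition of M: I[1,2], I[1,3], I[3,5], I[4,4]^2, I[4,5].
HN type (ℓ=4): μ^(1)=7; μ^(2)=3; μ^(3)=-2; μ^(4)=-3

((0, 1, 0, 0, 0); (0, 1, 1, 0, 2); (0, 0, 1, 1, 0); (2, 0, 0, 3, 0))


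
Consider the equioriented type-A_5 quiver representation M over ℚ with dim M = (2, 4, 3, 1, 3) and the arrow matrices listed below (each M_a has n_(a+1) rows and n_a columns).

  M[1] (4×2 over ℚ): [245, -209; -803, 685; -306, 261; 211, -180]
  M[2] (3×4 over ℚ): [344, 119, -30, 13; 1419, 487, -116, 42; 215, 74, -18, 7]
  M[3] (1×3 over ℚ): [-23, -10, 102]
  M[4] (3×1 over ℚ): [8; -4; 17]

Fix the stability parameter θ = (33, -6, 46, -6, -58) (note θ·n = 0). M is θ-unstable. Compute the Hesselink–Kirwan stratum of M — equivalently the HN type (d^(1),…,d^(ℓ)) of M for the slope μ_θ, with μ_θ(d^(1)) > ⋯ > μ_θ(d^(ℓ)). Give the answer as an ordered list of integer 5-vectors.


Interval decomposition of M: I[1,2], I[1,5], I[2,2], I[2,3], I[3,3], I[5,5]^2.
HN type (ℓ=5): μ^(1)=46; μ^(2)=27/2; μ^(3)=9/5; μ^(4)=-6; μ^(5)=-58

((0, 0, 2, 0, 0); (1, 1, 0, 0, 0); (1, 1, 1, 1, 1); (0, 2, 0, 0, 0); (0, 0, 0, 0, 2))


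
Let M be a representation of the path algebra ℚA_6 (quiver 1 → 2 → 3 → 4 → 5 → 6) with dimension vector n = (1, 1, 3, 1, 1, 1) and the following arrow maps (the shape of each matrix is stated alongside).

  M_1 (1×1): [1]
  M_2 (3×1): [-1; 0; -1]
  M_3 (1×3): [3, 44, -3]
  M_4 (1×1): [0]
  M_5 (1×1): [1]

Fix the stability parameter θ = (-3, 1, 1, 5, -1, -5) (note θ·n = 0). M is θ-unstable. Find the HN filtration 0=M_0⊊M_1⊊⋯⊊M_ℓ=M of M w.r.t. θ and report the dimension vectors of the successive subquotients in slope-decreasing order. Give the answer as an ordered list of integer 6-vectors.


Interval decomposition of M: I[1,3], I[3,3], I[3,4], I[5,6].
HN type (ℓ=3): μ^(1)=5; μ^(2)=1; μ^(3)=-3

((0, 0, 0, 1, 0, 0); (0, 1, 3, 0, 0, 0); (1, 0, 0, 0, 1, 1))


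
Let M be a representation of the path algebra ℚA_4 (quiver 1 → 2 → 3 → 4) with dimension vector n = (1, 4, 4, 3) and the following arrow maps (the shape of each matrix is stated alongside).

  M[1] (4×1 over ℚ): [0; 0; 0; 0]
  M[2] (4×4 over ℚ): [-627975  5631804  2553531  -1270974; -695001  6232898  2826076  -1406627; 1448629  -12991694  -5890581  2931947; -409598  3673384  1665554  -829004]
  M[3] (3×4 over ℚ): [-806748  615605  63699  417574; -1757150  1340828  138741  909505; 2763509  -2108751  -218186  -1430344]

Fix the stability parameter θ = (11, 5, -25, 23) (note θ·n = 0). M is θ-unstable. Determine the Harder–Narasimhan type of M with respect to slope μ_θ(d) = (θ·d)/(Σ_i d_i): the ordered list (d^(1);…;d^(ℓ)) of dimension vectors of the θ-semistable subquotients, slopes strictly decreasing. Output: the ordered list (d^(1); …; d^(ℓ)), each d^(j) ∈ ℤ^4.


Via rank(M_{q-1}∘⋯∘M_p): M ≅ I[1,1], I[2,2], I[2,4]^3, I[3,3].
μ_θ-semistable layers: μ^(1)=23; μ^(2)=11; μ^(3)=5; μ^(4)=-10; μ^(5)=-25

((0, 0, 0, 3); (1, 0, 0, 0); (0, 1, 0, 0); (0, 3, 3, 0); (0, 0, 1, 0))


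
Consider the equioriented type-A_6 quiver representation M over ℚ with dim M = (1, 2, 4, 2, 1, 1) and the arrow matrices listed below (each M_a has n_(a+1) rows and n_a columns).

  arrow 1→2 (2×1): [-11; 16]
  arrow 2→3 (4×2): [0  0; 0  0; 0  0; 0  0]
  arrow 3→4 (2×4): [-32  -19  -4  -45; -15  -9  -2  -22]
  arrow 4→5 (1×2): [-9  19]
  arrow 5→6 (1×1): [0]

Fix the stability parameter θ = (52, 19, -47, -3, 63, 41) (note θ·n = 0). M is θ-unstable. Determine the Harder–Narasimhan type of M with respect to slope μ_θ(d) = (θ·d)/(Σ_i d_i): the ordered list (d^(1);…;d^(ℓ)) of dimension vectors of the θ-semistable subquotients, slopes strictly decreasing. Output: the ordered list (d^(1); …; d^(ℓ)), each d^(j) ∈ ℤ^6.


Barcode: M ≅ I[1,2], I[2,2], I[3,3]^2, I[3,4], I[3,5], I[6,6]. HN layers by μ_θ (6 steps, strictly decreasing):
  μ^(1)=63; μ^(2)=41; μ^(3)=71/2; μ^(4)=19; μ^(5)=-3; μ^(6)=-47

((0, 0, 0, 0, 1, 0); (0, 0, 0, 0, 0, 1); (1, 1, 0, 0, 0, 0); (0, 1, 0, 0, 0, 0); (0, 0, 0, 2, 0, 0); (0, 0, 4, 0, 0, 0))


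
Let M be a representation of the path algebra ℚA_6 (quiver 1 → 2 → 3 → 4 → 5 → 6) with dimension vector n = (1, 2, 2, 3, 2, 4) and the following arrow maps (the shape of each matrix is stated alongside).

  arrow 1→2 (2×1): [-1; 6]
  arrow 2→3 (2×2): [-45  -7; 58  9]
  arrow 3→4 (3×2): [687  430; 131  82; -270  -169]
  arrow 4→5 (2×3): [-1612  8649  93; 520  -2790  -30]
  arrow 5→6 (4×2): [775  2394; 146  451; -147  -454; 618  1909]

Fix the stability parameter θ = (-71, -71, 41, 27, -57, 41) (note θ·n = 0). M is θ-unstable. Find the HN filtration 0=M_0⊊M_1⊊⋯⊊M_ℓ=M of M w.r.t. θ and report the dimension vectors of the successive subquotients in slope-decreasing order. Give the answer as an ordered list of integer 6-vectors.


Barcode: M ≅ I[1,6], I[2,4], I[4,4], I[5,6], I[6,6]^2. HN layers by μ_θ (6 steps, strictly decreasing):
  μ^(1)=41; μ^(2)=34; μ^(3)=27; μ^(4)=11/3; μ^(5)=-57; μ^(6)=-71

((0, 0, 0, 0, 0, 4); (0, 0, 1, 1, 0, 0); (0, 0, 0, 1, 0, 0); (0, 0, 1, 1, 1, 0); (0, 0, 0, 0, 1, 0); (1, 2, 0, 0, 0, 0))


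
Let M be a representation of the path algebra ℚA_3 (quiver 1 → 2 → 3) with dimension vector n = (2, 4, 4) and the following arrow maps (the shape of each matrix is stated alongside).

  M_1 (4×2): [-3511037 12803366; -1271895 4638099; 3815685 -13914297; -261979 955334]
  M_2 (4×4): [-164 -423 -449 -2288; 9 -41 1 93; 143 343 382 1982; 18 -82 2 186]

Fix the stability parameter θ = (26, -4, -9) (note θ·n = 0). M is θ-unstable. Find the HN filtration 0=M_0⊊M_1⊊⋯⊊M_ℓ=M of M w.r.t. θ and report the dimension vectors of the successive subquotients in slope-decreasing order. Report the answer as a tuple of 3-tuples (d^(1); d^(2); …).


Interval decomposition of M: I[1,2], I[1,3], I[2,3]^2, I[3,3].
HN type (ℓ=4): μ^(1)=11; μ^(2)=13/3; μ^(3)=-13/2; μ^(4)=-9

((1, 1, 0); (1, 1, 1); (0, 2, 2); (0, 0, 1))


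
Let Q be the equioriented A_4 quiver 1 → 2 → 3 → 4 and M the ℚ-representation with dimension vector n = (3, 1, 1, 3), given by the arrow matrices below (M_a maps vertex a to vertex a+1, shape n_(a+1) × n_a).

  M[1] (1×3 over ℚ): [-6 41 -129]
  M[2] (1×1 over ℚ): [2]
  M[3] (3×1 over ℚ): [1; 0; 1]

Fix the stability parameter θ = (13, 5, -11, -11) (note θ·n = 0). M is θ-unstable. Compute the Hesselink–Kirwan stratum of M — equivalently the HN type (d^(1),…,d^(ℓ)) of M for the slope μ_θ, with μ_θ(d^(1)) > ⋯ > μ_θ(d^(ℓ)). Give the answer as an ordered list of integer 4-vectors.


Barcode: M ≅ I[1,1]^2, I[1,4], I[4,4]^2. HN layers by μ_θ (3 steps, strictly decreasing):
  μ^(1)=13; μ^(2)=-1; μ^(3)=-11

((2, 0, 0, 0); (1, 1, 1, 1); (0, 0, 0, 2))


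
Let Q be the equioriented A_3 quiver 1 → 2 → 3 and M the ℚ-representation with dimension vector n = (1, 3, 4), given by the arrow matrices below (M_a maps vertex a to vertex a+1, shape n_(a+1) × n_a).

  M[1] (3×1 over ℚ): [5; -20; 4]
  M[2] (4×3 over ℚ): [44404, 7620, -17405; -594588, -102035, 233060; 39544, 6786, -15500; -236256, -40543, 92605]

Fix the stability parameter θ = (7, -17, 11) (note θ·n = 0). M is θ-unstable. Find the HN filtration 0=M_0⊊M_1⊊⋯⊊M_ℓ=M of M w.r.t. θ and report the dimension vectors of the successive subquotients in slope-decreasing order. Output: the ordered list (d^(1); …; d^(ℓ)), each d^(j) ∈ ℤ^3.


Via rank(M_{q-1}∘⋯∘M_p): M ≅ I[1,2], I[2,3]^2, I[3,3]^2.
μ_θ-semistable layers: μ^(1)=11; μ^(2)=-5; μ^(3)=-17

((0, 0, 4); (1, 1, 0); (0, 2, 0))


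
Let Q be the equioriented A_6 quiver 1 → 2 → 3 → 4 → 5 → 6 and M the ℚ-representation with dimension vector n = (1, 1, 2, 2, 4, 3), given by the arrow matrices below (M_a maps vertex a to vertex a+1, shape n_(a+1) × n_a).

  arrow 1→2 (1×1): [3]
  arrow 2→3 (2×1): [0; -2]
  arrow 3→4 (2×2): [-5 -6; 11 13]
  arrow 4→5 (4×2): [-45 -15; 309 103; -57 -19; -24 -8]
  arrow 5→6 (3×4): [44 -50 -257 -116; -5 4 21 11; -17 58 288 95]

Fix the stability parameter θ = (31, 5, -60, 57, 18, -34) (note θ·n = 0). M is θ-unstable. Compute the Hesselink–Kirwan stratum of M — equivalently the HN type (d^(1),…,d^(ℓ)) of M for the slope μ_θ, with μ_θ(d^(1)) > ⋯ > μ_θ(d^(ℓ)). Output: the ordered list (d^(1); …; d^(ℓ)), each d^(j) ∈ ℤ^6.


Via rank(M_{q-1}∘⋯∘M_p): M ≅ I[1,6], I[3,4], I[5,5]^2, I[5,6], I[6,6].
μ_θ-semistable layers: μ^(1)=57; μ^(2)=18; μ^(3)=41/3; μ^(4)=-8; μ^(5)=-34; μ^(6)=-60

((0, 0, 0, 1, 0, 0); (0, 0, 0, 0, 2, 0); (0, 0, 0, 1, 1, 1); (1, 1, 1, 0, 1, 1); (0, 0, 0, 0, 0, 1); (0, 0, 1, 0, 0, 0))


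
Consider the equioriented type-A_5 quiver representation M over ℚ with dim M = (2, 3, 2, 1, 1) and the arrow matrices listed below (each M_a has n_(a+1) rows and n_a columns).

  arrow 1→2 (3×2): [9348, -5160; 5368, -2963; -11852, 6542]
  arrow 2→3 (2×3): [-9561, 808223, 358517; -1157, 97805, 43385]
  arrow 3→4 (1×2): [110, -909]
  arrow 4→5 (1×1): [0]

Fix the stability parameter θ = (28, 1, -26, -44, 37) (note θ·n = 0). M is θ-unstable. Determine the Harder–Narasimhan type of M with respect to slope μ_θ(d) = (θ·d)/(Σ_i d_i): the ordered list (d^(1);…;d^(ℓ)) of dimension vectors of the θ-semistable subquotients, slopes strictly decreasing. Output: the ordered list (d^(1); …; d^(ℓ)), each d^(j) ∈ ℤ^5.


Via rank(M_{q-1}∘⋯∘M_p): M ≅ I[1,2], I[1,4], I[2,3], I[5,5].
μ_θ-semistable layers: μ^(1)=37; μ^(2)=29/2; μ^(3)=-41/4; μ^(4)=-25/2

((0, 0, 0, 0, 1); (1, 1, 0, 0, 0); (1, 1, 1, 1, 0); (0, 1, 1, 0, 0))


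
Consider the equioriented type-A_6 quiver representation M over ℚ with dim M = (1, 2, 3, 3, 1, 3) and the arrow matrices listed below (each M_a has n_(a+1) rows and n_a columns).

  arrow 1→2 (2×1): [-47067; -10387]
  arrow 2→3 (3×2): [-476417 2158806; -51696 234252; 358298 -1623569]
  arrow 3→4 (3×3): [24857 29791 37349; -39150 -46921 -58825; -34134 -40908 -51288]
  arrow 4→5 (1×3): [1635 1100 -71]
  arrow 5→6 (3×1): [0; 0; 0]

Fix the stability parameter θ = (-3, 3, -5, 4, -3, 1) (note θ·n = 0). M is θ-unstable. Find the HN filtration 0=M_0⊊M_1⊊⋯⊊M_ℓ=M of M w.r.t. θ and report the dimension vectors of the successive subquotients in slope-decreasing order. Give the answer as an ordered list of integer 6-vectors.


Via rank(M_{q-1}∘⋯∘M_p): M ≅ I[1,5], I[2,4], I[3,3], I[4,4], I[6,6]^3.
μ_θ-semistable layers: μ^(1)=4; μ^(2)=1; μ^(3)=1/2; μ^(4)=-1; μ^(5)=-3; μ^(6)=-5

((0, 0, 0, 2, 0, 0); (0, 0, 0, 0, 0, 3); (0, 0, 0, 1, 1, 0); (0, 2, 2, 0, 0, 0); (1, 0, 0, 0, 0, 0); (0, 0, 1, 0, 0, 0))


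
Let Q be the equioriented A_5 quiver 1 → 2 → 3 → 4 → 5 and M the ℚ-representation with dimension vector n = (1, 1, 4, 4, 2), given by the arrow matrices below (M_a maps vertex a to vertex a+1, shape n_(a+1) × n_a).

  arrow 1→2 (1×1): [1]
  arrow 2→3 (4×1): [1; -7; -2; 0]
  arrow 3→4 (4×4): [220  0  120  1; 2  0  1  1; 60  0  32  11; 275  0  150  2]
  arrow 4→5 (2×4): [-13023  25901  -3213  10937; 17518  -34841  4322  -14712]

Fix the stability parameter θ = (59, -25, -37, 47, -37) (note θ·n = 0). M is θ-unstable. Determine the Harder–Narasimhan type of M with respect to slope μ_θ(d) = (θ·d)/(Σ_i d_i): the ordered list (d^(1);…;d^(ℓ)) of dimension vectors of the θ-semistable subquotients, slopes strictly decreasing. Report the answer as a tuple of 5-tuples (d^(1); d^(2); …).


Barcode: M ≅ I[1,5], I[3,3], I[3,4], I[3,5], I[4,4]. HN layers by μ_θ (4 steps, strictly decreasing):
  μ^(1)=47; μ^(2)=5; μ^(3)=-1; μ^(4)=-37

((0, 0, 0, 2, 0); (0, 0, 0, 2, 2); (1, 1, 1, 0, 0); (0, 0, 3, 0, 0))


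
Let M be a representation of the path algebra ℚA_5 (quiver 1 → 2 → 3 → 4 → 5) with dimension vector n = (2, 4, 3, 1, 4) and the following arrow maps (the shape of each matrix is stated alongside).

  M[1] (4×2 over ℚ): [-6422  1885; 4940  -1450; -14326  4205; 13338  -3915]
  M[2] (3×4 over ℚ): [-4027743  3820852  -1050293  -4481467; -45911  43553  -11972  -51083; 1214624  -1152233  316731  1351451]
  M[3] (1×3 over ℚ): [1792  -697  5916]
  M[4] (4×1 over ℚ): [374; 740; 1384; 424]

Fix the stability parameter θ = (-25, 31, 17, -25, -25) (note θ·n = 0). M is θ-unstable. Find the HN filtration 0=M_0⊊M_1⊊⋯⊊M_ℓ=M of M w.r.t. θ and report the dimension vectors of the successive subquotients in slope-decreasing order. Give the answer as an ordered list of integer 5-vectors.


Interval decomposition of M: I[1,1], I[1,3], I[2,2], I[2,3], I[2,5], I[5,5]^3.
HN type (ℓ=4): μ^(1)=31; μ^(2)=24; μ^(3)=-1/2; μ^(4)=-25

((0, 1, 0, 0, 0); (0, 2, 2, 0, 0); (0, 1, 1, 1, 1); (2, 0, 0, 0, 3))


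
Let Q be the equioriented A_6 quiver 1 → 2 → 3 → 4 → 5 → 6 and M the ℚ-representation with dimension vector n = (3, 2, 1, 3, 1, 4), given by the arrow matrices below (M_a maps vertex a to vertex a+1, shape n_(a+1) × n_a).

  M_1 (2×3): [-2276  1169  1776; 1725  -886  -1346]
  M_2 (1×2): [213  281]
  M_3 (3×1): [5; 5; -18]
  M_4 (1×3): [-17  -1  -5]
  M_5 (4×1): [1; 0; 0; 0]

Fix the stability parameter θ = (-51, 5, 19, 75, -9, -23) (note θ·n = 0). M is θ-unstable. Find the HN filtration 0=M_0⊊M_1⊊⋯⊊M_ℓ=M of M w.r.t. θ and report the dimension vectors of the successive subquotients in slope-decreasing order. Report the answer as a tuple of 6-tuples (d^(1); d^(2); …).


Interval decomposition of M: I[1,1], I[1,2], I[1,4], I[4,4], I[4,6], I[6,6]^3.
HN type (ℓ=6): μ^(1)=75; μ^(2)=19; μ^(3)=43/3; μ^(4)=5; μ^(5)=-23; μ^(6)=-51

((0, 0, 0, 2, 0, 0); (0, 0, 1, 0, 0, 0); (0, 0, 0, 1, 1, 1); (0, 2, 0, 0, 0, 0); (0, 0, 0, 0, 0, 3); (3, 0, 0, 0, 0, 0))


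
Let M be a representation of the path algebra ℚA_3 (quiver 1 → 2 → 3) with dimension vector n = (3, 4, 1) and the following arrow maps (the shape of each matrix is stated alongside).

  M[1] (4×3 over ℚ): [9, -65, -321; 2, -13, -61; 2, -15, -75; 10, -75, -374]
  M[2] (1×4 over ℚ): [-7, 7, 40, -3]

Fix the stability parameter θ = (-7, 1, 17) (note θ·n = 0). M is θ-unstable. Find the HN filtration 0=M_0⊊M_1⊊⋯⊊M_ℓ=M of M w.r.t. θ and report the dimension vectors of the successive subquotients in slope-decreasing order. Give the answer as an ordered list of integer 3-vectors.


Barcode: M ≅ I[1,2]^2, I[1,3], I[2,2]. HN layers by μ_θ (3 steps, strictly decreasing):
  μ^(1)=17; μ^(2)=1; μ^(3)=-7

((0, 0, 1); (0, 4, 0); (3, 0, 0))


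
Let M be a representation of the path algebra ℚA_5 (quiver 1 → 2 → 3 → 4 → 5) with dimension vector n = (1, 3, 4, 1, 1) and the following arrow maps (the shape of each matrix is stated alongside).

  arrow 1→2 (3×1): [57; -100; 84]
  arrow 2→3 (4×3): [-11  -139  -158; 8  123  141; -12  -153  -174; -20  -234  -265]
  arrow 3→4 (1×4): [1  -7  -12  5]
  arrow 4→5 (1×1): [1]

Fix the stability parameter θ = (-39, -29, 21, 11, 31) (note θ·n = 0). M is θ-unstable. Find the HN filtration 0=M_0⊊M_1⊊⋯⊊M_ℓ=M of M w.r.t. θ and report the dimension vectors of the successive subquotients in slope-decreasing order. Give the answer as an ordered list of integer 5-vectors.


Interval decomposition of M: I[1,5], I[2,3]^2, I[3,3].
HN type (ℓ=5): μ^(1)=31; μ^(2)=21; μ^(3)=16; μ^(4)=-29; μ^(5)=-39

((0, 0, 0, 0, 1); (0, 0, 3, 0, 0); (0, 0, 1, 1, 0); (0, 3, 0, 0, 0); (1, 0, 0, 0, 0))


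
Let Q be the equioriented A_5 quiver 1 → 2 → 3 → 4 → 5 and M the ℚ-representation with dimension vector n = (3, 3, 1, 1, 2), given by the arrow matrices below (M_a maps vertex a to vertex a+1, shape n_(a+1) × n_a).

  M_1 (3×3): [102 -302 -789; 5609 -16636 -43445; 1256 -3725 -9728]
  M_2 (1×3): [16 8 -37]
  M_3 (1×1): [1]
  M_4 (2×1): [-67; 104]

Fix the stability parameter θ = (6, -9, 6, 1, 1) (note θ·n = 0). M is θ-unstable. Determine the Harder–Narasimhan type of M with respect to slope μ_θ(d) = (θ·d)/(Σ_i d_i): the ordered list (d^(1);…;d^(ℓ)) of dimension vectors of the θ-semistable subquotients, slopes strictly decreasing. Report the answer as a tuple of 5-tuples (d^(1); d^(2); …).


Interval decomposition of M: I[1,2]^2, I[1,5], I[5,5].
HN type (ℓ=3): μ^(1)=8/3; μ^(2)=1; μ^(3)=-3/2

((0, 0, 1, 1, 1); (0, 0, 0, 0, 1); (3, 3, 0, 0, 0))


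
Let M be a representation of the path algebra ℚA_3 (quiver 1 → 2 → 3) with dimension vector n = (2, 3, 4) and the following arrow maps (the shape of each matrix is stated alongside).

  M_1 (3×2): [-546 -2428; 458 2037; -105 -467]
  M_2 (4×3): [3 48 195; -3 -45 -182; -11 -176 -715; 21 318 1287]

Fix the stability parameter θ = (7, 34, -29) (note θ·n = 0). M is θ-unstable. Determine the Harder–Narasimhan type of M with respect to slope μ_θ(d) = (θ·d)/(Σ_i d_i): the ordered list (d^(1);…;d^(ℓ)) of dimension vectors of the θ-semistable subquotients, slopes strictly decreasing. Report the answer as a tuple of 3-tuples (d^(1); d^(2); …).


Interval decomposition of M: I[1,3]^2, I[2,2], I[3,3]^2.
HN type (ℓ=3): μ^(1)=34; μ^(2)=4; μ^(3)=-29

((0, 1, 0); (2, 2, 2); (0, 0, 2))


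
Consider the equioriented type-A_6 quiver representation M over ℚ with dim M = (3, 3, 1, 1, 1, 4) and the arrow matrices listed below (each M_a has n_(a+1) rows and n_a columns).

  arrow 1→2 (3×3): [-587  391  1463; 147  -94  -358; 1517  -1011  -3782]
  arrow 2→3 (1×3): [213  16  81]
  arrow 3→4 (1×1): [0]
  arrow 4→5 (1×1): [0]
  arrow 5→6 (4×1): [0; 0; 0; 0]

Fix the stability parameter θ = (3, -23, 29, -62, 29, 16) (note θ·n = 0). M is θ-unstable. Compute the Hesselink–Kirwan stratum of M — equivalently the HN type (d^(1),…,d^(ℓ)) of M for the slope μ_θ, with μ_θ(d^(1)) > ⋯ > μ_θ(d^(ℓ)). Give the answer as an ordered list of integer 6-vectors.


Interval decomposition of M: I[1,2]^2, I[1,3], I[4,4], I[5,5], I[6,6]^4.
HN type (ℓ=4): μ^(1)=29; μ^(2)=16; μ^(3)=-10; μ^(4)=-62

((0, 0, 1, 0, 1, 0); (0, 0, 0, 0, 0, 4); (3, 3, 0, 0, 0, 0); (0, 0, 0, 1, 0, 0))


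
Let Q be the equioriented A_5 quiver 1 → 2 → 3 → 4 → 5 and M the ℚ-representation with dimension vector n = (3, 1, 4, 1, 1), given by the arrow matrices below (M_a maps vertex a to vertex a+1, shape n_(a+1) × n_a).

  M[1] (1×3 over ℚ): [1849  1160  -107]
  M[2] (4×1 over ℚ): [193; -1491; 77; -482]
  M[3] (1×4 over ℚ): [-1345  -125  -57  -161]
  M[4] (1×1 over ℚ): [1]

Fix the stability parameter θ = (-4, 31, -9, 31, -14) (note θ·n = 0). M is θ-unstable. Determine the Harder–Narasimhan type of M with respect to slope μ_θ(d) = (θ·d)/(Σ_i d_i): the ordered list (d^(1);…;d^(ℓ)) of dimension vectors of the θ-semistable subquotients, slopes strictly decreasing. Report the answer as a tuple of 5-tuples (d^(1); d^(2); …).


Barcode: M ≅ I[1,1]^2, I[1,5], I[3,3]^3. HN layers by μ_θ (3 steps, strictly decreasing):
  μ^(1)=39/4; μ^(2)=-4; μ^(3)=-9

((0, 1, 1, 1, 1); (3, 0, 0, 0, 0); (0, 0, 3, 0, 0))


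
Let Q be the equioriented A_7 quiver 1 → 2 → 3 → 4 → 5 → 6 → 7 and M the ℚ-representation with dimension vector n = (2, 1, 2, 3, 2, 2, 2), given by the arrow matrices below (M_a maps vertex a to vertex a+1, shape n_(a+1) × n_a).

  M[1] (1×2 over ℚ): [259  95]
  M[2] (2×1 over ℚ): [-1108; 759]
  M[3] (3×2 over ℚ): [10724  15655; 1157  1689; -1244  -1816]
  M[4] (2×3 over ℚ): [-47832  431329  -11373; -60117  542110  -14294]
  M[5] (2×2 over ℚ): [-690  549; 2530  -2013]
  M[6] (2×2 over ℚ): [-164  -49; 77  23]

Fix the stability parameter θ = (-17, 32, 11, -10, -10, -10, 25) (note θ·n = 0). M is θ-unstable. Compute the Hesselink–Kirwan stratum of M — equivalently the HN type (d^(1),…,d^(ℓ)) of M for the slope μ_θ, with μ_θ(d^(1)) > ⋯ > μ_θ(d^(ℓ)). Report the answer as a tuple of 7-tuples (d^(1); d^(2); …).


Interval decomposition of M: I[1,1], I[1,7], I[3,5], I[4,4], I[6,7].
HN type (ℓ=5): μ^(1)=25; μ^(2)=13/5; μ^(3)=-3; μ^(4)=-10; μ^(5)=-17

((0, 0, 0, 0, 0, 0, 2); (0, 1, 1, 1, 1, 1, 0); (0, 0, 1, 1, 1, 0, 0); (0, 0, 0, 1, 0, 1, 0); (2, 0, 0, 0, 0, 0, 0))


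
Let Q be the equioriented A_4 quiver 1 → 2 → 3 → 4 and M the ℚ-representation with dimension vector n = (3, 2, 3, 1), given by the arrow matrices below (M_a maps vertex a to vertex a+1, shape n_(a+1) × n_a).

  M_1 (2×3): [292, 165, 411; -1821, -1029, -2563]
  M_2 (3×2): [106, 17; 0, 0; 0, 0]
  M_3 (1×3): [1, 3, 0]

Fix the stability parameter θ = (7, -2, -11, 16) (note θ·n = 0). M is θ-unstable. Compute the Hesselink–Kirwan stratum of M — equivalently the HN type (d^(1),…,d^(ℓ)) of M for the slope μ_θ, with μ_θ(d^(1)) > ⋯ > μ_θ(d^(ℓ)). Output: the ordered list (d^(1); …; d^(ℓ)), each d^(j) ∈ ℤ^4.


Interval decomposition of M: I[1,1], I[1,2], I[1,4], I[3,3]^2.
HN type (ℓ=5): μ^(1)=16; μ^(2)=7; μ^(3)=5/2; μ^(4)=-2; μ^(5)=-11

((0, 0, 0, 1); (1, 0, 0, 0); (1, 1, 0, 0); (1, 1, 1, 0); (0, 0, 2, 0))


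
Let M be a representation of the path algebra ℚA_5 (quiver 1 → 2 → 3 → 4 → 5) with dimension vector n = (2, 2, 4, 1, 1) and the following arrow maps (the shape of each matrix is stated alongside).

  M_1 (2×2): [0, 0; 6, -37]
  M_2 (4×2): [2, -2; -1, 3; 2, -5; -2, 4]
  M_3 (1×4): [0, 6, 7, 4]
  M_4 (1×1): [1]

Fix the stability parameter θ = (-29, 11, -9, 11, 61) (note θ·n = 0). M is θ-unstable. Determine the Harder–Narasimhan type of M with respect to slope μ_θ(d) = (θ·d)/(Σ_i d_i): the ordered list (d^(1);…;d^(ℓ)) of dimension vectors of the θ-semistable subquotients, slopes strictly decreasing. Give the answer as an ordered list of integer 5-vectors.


Barcode: M ≅ I[1,1], I[1,5], I[2,3], I[3,3]^2. HN layers by μ_θ (5 steps, strictly decreasing):
  μ^(1)=61; μ^(2)=11; μ^(3)=1; μ^(4)=-9; μ^(5)=-29

((0, 0, 0, 0, 1); (0, 0, 0, 1, 0); (0, 2, 2, 0, 0); (0, 0, 2, 0, 0); (2, 0, 0, 0, 0))


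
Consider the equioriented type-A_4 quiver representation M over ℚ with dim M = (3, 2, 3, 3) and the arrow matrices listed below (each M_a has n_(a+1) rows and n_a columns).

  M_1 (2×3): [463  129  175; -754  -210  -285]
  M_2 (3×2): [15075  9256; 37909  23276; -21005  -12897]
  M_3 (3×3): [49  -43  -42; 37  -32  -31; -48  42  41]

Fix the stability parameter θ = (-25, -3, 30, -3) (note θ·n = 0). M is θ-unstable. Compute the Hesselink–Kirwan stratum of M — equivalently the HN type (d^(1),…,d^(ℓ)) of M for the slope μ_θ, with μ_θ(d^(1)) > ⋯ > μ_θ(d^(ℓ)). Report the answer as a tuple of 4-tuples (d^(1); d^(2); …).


Via rank(M_{q-1}∘⋯∘M_p): M ≅ I[1,1], I[1,4]^2, I[3,4].
μ_θ-semistable layers: μ^(1)=27/2; μ^(2)=-3; μ^(3)=-25

((0, 0, 3, 3); (0, 2, 0, 0); (3, 0, 0, 0))
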